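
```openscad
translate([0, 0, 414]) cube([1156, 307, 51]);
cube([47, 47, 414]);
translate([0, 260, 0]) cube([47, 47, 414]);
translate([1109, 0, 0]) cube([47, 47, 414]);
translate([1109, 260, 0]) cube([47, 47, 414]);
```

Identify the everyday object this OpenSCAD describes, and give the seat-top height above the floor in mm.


A bench. The seat-top height is 465 mm.

A long slab on four corner posts — a bench. The slab sits at z = 414 with thickness 51, so the top is 414 + 51 = 465 mm.


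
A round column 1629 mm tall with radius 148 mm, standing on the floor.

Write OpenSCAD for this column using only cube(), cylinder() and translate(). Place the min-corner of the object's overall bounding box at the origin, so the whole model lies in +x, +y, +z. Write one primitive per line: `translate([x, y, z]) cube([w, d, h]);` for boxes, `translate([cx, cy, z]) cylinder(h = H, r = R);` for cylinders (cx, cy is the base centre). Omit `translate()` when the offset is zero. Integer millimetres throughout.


translate([148, 148, 0]) cylinder(h = 1629, r = 148);


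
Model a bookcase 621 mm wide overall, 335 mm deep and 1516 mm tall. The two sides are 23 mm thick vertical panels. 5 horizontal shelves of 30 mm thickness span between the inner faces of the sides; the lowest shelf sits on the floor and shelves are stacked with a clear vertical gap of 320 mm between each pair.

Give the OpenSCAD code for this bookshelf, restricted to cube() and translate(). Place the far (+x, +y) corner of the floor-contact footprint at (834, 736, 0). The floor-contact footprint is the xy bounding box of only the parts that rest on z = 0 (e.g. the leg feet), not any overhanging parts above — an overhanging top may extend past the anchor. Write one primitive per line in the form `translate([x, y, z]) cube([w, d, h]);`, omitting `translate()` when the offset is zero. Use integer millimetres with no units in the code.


translate([213, 401, 0]) cube([23, 335, 1516]);
translate([811, 401, 0]) cube([23, 335, 1516]);
translate([236, 401, 0]) cube([575, 335, 30]);
translate([236, 401, 350]) cube([575, 335, 30]);
translate([236, 401, 700]) cube([575, 335, 30]);
translate([236, 401, 1050]) cube([575, 335, 30]);
translate([236, 401, 1400]) cube([575, 335, 30]);


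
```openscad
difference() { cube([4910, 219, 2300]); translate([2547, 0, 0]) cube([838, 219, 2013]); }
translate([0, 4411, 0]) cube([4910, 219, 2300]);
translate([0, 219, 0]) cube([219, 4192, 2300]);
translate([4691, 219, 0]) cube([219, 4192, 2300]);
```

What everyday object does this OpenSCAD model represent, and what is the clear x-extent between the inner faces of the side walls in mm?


A single room. The interior width is 4472 mm.

Four walls enclosing a rectangle with a door in the front wall — a room. Outside width 4910 minus two 219 mm walls gives 4472 mm.


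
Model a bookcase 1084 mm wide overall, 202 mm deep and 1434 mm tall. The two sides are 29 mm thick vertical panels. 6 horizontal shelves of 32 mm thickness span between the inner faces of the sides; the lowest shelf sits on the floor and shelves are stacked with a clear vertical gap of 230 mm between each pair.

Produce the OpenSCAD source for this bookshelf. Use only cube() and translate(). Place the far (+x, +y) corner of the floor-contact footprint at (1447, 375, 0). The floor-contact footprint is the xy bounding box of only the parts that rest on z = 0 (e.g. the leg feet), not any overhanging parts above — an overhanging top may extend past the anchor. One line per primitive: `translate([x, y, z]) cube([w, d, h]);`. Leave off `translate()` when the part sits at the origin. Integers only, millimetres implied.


translate([363, 173, 0]) cube([29, 202, 1434]);
translate([1418, 173, 0]) cube([29, 202, 1434]);
translate([392, 173, 0]) cube([1026, 202, 32]);
translate([392, 173, 262]) cube([1026, 202, 32]);
translate([392, 173, 524]) cube([1026, 202, 32]);
translate([392, 173, 786]) cube([1026, 202, 32]);
translate([392, 173, 1048]) cube([1026, 202, 32]);
translate([392, 173, 1310]) cube([1026, 202, 32]);


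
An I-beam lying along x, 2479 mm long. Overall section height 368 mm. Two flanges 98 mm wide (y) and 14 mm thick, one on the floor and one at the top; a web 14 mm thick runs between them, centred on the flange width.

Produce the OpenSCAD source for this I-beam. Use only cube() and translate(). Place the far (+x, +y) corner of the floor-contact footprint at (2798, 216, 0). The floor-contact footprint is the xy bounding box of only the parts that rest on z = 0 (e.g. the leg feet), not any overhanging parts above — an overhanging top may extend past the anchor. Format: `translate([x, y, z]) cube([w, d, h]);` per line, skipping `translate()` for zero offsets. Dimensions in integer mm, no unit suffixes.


translate([319, 118, 0]) cube([2479, 98, 14]);
translate([319, 160, 14]) cube([2479, 14, 340]);
translate([319, 118, 354]) cube([2479, 98, 14]);


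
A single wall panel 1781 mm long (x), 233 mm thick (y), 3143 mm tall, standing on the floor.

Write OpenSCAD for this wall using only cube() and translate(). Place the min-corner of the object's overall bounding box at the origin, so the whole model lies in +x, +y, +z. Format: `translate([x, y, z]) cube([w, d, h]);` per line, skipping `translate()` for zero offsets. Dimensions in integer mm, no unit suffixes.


cube([1781, 233, 3143]);


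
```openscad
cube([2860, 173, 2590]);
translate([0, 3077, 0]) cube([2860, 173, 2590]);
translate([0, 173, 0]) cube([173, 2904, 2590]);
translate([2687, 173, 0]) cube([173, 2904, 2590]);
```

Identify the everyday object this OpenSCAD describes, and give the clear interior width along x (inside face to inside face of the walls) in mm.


A house (or room) frame. The interior width is 2514 mm.

Four 2590 mm walls enclosing a rectangle with no floor or roof — a room or house frame. Outside width is 2860 mm and wall thickness is 173 mm, so the interior width is 2860 − 2 × 173 = 2514 mm.


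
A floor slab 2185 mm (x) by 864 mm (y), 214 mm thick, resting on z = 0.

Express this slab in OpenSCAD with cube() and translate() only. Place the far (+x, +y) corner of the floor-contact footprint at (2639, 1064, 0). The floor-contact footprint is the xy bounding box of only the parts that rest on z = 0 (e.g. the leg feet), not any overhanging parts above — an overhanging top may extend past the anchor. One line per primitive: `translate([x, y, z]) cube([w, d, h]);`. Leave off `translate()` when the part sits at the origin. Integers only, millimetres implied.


translate([454, 200, 0]) cube([2185, 864, 214]);


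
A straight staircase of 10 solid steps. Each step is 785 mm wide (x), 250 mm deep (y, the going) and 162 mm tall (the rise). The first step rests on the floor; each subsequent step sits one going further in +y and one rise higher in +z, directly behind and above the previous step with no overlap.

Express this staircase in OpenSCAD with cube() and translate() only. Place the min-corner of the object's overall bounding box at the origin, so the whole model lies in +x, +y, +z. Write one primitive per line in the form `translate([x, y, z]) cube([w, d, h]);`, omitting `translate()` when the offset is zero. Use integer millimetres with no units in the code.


cube([785, 250, 162]);
translate([0, 250, 162]) cube([785, 250, 162]);
translate([0, 500, 324]) cube([785, 250, 162]);
translate([0, 750, 486]) cube([785, 250, 162]);
translate([0, 1000, 648]) cube([785, 250, 162]);
translate([0, 1250, 810]) cube([785, 250, 162]);
translate([0, 1500, 972]) cube([785, 250, 162]);
translate([0, 1750, 1134]) cube([785, 250, 162]);
translate([0, 2000, 1296]) cube([785, 250, 162]);
translate([0, 2250, 1458]) cube([785, 250, 162]);


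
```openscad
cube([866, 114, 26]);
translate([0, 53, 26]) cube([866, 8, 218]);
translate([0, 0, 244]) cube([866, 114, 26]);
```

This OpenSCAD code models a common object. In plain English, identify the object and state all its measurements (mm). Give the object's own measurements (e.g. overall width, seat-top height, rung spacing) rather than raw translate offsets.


An I-beam lying along x, 866 mm long. Overall section height 270 mm. Two flanges 114 mm wide (y) and 26 mm thick, one on the floor and one at the top; a web 8 mm thick runs between them, centred on the flange width.


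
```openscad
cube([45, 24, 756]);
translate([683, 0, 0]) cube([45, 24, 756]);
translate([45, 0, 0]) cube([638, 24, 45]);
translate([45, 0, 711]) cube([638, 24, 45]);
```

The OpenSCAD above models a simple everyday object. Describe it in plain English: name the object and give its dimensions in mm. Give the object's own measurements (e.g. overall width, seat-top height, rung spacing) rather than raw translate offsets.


A rectangular picture frame lying in the x–z plane (depth along y). The opening is 638 mm wide (x) by 666 mm tall (z), surrounded by a border 45 mm wide on all four sides. The frame is 24 mm deep and is made of two full-height vertical stiles with two horizontal rails fitted between them.


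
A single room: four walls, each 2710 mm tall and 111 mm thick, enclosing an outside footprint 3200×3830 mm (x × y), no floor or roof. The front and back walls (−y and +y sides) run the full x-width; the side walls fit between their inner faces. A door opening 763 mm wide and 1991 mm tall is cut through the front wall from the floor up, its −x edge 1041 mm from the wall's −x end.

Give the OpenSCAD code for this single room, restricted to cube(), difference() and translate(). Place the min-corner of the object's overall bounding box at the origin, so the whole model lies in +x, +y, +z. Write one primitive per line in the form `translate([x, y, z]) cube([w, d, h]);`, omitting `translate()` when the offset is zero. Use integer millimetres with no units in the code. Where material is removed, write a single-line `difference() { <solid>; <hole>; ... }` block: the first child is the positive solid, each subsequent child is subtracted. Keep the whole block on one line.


difference() { cube([3200, 111, 2710]); translate([1041, 0, 0]) cube([763, 111, 1991]); }
translate([0, 3719, 0]) cube([3200, 111, 2710]);
translate([0, 111, 0]) cube([111, 3608, 2710]);
translate([3089, 111, 0]) cube([111, 3608, 2710]);


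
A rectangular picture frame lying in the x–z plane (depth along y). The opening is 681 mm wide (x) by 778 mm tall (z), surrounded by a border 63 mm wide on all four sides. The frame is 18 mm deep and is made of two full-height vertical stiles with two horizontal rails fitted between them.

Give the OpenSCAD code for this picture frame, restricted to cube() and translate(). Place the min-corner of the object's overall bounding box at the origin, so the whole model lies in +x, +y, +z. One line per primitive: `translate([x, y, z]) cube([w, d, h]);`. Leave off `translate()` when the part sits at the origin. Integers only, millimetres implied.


cube([63, 18, 904]);
translate([744, 0, 0]) cube([63, 18, 904]);
translate([63, 0, 0]) cube([681, 18, 63]);
translate([63, 0, 841]) cube([681, 18, 63]);


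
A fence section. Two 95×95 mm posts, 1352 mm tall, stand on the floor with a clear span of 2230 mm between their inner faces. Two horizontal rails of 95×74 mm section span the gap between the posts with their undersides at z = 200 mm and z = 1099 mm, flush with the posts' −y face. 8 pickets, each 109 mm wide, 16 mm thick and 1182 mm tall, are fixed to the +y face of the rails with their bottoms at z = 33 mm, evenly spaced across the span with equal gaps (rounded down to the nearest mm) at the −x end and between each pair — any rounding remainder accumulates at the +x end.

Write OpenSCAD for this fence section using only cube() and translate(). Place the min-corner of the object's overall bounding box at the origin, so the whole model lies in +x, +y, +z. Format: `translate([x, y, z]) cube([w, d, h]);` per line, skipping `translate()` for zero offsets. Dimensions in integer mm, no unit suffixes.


cube([95, 95, 1352]);
translate([2325, 0, 0]) cube([95, 95, 1352]);
translate([95, 0, 200]) cube([2230, 95, 74]);
translate([95, 0, 1099]) cube([2230, 95, 74]);
translate([245, 95, 33]) cube([109, 16, 1182]);
translate([504, 95, 33]) cube([109, 16, 1182]);
translate([763, 95, 33]) cube([109, 16, 1182]);
translate([1022, 95, 33]) cube([109, 16, 1182]);
translate([1281, 95, 33]) cube([109, 16, 1182]);
translate([1540, 95, 33]) cube([109, 16, 1182]);
translate([1799, 95, 33]) cube([109, 16, 1182]);
translate([2058, 95, 33]) cube([109, 16, 1182]);


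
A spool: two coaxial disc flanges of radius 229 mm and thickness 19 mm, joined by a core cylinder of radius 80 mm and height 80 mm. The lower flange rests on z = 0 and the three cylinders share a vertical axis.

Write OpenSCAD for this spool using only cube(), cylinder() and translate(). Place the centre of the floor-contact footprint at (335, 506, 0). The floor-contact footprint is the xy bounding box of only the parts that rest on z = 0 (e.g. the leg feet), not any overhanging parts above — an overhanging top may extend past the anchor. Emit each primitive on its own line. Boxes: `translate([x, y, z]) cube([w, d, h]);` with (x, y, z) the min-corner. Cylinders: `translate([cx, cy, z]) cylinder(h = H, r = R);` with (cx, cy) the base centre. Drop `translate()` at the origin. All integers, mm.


translate([335, 506, 0]) cylinder(h = 19, r = 229);
translate([335, 506, 19]) cylinder(h = 80, r = 80);
translate([335, 506, 99]) cylinder(h = 19, r = 229);


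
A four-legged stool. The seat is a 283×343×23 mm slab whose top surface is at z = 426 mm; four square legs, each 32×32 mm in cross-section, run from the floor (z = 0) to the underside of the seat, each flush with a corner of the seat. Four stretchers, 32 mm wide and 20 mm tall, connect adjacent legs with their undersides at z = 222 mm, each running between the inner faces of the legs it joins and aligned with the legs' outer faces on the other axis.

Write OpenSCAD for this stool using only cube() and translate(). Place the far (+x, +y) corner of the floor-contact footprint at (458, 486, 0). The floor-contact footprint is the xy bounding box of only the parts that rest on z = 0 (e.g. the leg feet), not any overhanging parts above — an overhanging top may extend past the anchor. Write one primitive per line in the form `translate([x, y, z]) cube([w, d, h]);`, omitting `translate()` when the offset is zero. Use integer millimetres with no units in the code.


translate([175, 143, 403]) cube([283, 343, 23]);
translate([175, 143, 0]) cube([32, 32, 403]);
translate([426, 143, 0]) cube([32, 32, 403]);
translate([175, 454, 0]) cube([32, 32, 403]);
translate([426, 454, 0]) cube([32, 32, 403]);
translate([207, 143, 222]) cube([219, 32, 20]);
translate([207, 454, 222]) cube([219, 32, 20]);
translate([175, 175, 222]) cube([32, 279, 20]);
translate([426, 175, 222]) cube([32, 279, 20]);


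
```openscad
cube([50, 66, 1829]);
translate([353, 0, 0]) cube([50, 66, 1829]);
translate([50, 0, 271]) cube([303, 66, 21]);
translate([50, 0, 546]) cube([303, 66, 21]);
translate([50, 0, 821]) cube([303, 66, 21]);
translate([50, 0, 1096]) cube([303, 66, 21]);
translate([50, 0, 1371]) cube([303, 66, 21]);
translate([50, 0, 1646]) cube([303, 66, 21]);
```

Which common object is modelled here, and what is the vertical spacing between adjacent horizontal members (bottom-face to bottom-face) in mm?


A ladder. The rung spacing is 275 mm.

Two tall 50×66 posts with 6 short bars between them — a ladder. Adjacent rungs sit at z = 271 and z = 546, so the spacing is 546 − 271 = 275 mm.


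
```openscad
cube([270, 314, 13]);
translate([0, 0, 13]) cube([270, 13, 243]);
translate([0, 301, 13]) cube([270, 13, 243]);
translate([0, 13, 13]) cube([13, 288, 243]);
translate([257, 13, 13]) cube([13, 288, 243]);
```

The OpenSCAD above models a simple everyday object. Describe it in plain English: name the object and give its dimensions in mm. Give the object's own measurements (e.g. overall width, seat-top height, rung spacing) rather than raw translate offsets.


An open-topped rectangular box: outside dimensions 270×314×256 mm, with a uniform wall and base thickness of 13 mm. The base is a full 270×314 slab on the floor; four walls sit on top of the base. The front and back walls (the −y and +y sides) span the full width; the two side walls fit between them.


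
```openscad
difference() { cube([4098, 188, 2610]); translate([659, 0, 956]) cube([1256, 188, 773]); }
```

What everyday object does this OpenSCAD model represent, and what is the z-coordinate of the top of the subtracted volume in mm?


A wall with a window opening. The window head height is 1729 mm.

A wall with a rectangular opening subtracted — a window. Sill at z = 956, opening 773 mm tall, so the head is at 956 + 773 = 1729 mm.


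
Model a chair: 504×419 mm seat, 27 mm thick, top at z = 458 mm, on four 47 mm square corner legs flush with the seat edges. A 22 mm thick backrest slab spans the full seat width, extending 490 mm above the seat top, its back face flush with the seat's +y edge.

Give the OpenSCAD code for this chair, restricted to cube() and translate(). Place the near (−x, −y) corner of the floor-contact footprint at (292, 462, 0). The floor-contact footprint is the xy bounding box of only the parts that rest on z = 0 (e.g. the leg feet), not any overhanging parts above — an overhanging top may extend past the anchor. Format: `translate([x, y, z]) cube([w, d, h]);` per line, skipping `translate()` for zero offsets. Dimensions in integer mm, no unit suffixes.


translate([292, 462, 431]) cube([504, 419, 27]);
translate([292, 462, 0]) cube([47, 47, 431]);
translate([749, 462, 0]) cube([47, 47, 431]);
translate([292, 834, 0]) cube([47, 47, 431]);
translate([749, 834, 0]) cube([47, 47, 431]);
translate([292, 859, 458]) cube([504, 22, 490]);


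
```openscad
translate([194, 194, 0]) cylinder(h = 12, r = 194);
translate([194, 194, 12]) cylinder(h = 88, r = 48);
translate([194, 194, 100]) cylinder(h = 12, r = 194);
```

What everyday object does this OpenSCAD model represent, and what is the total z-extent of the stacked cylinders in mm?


A spool. The overall height is 112 mm.

Three coaxial cylinders, large–small–large — a spool. Two 12 mm flanges and a 88 mm core give 12 + 88 + 12 = 112 mm.


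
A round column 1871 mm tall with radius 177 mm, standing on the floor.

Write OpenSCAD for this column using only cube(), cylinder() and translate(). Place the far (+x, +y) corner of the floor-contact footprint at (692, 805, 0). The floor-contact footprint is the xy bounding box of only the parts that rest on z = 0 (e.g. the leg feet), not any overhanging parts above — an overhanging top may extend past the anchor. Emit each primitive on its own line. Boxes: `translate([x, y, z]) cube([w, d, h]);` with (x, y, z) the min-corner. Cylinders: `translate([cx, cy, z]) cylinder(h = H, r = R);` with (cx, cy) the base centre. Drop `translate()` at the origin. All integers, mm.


translate([515, 628, 0]) cylinder(h = 1871, r = 177);


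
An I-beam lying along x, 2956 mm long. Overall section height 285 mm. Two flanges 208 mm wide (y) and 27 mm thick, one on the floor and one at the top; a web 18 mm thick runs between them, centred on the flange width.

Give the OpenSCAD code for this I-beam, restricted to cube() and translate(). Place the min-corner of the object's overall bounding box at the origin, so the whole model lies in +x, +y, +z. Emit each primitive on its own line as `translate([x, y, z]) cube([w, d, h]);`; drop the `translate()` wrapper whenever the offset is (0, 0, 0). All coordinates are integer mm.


cube([2956, 208, 27]);
translate([0, 95, 27]) cube([2956, 18, 231]);
translate([0, 0, 258]) cube([2956, 208, 27]);


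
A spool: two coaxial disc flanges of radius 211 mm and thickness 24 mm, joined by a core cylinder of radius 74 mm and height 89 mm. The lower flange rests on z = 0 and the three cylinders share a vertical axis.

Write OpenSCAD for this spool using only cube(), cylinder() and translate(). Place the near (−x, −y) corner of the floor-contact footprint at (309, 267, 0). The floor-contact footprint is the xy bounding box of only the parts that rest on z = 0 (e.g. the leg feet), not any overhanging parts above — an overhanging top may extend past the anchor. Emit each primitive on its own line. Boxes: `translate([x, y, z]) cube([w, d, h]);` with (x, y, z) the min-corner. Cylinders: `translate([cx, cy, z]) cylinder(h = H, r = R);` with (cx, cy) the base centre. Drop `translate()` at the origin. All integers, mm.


translate([520, 478, 0]) cylinder(h = 24, r = 211);
translate([520, 478, 24]) cylinder(h = 89, r = 74);
translate([520, 478, 113]) cylinder(h = 24, r = 211);


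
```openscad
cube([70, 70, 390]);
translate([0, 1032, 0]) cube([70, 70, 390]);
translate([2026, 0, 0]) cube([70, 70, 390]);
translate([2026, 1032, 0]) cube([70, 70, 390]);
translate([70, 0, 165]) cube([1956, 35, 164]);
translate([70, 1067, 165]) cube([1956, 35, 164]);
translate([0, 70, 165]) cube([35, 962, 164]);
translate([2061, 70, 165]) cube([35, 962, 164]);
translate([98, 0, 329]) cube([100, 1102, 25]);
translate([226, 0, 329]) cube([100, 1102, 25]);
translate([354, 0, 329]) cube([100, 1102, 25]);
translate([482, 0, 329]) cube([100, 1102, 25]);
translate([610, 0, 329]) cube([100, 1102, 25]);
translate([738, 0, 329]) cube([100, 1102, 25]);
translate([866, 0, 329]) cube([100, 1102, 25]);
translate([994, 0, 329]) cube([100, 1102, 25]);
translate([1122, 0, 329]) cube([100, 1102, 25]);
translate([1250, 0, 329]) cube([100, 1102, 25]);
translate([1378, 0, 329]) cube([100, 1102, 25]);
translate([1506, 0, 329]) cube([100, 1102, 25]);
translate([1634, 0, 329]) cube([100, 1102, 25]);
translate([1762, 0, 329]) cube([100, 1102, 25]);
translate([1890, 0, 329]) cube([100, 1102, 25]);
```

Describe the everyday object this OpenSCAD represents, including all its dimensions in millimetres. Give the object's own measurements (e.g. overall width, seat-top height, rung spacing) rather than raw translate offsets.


A bed frame 2096 mm long (x) by 1102 mm wide (y). Four 70×70 mm corner posts, 390 mm tall, at the corners of the footprint. Four rails of 35 mm thickness and 164 mm height run between adjacent posts with their undersides at z = 165 mm, their outer faces flush with the outside of the frame (the two x-running rails run between the posts' inner faces; the two y-running rails run between the posts' inner faces). 15 slats, each 100 mm wide (x) and 25 mm thick, lie across the top of the two x-running rails, running the full 1102 mm width of the frame in y; along x they sit between the end posts with a 28 mm gap after the −x posts and between neighbouring slats, leaving 36 mm before the +x posts.


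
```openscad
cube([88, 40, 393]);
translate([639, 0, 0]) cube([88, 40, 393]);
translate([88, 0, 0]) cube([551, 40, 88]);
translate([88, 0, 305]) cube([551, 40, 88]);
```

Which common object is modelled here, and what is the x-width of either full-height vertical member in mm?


A picture frame. The border width is 88 mm.

Four thin pieces enclosing a rectangular opening — a picture frame. The two full-height stiles are 393 mm tall; the top rail sits at z = 305 and is 88 mm tall, so the border above the opening is 393 − 305 = 88 mm, matching the stile x-width.


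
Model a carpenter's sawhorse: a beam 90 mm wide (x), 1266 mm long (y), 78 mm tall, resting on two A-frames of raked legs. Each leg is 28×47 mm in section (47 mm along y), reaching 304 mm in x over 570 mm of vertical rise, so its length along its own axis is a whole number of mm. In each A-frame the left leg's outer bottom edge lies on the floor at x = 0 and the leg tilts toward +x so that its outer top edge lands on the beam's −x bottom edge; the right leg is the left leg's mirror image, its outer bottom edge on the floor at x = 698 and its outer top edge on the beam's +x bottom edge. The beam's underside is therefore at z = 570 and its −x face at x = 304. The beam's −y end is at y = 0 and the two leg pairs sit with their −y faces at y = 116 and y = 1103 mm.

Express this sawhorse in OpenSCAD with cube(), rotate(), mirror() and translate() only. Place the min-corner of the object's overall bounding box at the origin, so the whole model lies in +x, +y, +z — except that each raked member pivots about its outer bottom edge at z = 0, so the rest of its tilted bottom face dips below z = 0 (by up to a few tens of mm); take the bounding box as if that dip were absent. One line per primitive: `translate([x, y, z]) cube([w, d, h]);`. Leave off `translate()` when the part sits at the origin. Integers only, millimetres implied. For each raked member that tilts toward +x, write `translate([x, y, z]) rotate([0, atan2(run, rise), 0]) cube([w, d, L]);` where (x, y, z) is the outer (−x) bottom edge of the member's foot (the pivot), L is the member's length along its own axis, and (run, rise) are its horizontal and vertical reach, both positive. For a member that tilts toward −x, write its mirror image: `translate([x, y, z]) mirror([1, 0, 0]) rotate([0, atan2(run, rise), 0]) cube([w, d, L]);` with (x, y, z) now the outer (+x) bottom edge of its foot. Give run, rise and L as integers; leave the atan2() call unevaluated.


translate([304, 0, 570]) cube([90, 1266, 78]);
translate([0, 116, 0]) rotate([0, atan2(304, 570), 0]) cube([28, 47, 646]);
translate([698, 116, 0]) mirror([1, 0, 0]) rotate([0, atan2(304, 570), 0]) cube([28, 47, 646]);
translate([0, 1103, 0]) rotate([0, atan2(304, 570), 0]) cube([28, 47, 646]);
translate([698, 1103, 0]) mirror([1, 0, 0]) rotate([0, atan2(304, 570), 0]) cube([28, 47, 646]);


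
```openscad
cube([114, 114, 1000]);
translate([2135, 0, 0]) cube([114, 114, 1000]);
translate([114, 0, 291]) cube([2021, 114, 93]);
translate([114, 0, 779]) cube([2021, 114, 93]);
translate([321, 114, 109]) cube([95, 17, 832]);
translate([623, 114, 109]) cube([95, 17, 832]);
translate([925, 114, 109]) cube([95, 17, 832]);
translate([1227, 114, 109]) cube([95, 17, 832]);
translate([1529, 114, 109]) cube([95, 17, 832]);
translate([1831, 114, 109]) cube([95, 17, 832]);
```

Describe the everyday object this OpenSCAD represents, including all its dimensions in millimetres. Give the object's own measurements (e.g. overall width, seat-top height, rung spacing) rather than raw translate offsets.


A fence section. Two 114×114 mm posts, 1000 mm tall, stand on the floor with a clear span of 2021 mm between their inner faces. Two horizontal rails of 114×93 mm section span the gap between the posts with their undersides at z = 291 mm and z = 779 mm, flush with the posts' −y face. 6 pickets, each 95 mm wide, 17 mm thick and 832 mm tall, are fixed to the +y face of the rails with their bottoms at z = 109 mm, spaced across the span with a 207 mm gap after the −x post and between neighbouring pickets, with 209 mm left before the +x post.


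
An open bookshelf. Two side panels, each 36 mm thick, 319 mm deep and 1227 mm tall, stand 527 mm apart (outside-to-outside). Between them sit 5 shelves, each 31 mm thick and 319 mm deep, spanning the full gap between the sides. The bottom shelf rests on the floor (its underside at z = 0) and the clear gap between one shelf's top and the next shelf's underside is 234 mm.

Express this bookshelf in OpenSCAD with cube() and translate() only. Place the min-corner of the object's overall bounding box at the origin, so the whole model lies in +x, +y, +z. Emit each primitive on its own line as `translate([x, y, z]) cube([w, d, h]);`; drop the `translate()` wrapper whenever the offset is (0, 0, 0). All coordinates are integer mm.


cube([36, 319, 1227]);
translate([491, 0, 0]) cube([36, 319, 1227]);
translate([36, 0, 0]) cube([455, 319, 31]);
translate([36, 0, 265]) cube([455, 319, 31]);
translate([36, 0, 530]) cube([455, 319, 31]);
translate([36, 0, 795]) cube([455, 319, 31]);
translate([36, 0, 1060]) cube([455, 319, 31]);


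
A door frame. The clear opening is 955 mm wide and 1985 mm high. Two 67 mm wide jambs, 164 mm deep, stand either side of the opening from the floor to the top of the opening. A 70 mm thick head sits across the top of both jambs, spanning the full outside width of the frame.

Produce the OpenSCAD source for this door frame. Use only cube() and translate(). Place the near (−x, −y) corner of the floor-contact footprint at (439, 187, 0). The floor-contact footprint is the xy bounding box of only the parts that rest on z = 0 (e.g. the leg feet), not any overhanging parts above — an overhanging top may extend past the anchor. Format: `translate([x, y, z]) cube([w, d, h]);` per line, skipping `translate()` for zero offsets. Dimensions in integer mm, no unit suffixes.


translate([439, 187, 0]) cube([67, 164, 1985]);
translate([1461, 187, 0]) cube([67, 164, 1985]);
translate([439, 187, 1985]) cube([1089, 164, 70]);


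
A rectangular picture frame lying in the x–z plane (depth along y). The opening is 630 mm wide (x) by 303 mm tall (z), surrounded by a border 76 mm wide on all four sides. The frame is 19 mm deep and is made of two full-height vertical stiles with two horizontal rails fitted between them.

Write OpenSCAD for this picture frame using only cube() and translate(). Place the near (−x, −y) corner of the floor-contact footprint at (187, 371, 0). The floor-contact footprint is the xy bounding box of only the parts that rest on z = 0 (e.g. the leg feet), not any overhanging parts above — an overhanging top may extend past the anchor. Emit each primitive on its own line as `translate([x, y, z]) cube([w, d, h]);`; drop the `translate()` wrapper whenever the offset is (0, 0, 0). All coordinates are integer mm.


translate([187, 371, 0]) cube([76, 19, 455]);
translate([893, 371, 0]) cube([76, 19, 455]);
translate([263, 371, 0]) cube([630, 19, 76]);
translate([263, 371, 379]) cube([630, 19, 76]);


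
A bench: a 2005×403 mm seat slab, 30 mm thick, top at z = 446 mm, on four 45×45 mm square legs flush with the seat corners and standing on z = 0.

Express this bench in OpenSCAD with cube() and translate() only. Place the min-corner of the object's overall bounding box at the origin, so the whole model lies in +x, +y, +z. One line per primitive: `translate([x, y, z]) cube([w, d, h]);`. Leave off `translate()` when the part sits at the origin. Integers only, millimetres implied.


translate([0, 0, 416]) cube([2005, 403, 30]);
cube([45, 45, 416]);
translate([0, 358, 0]) cube([45, 45, 416]);
translate([1960, 0, 0]) cube([45, 45, 416]);
translate([1960, 358, 0]) cube([45, 45, 416]);


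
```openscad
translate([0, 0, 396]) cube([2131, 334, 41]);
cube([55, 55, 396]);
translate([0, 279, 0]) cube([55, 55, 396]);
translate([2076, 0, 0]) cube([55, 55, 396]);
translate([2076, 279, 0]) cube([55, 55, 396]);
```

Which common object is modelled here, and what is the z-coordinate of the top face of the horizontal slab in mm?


A bench. The seat-top height is 437 mm.

A long slab on four corner posts — a bench. The slab sits at z = 396 with thickness 41, so the top is 396 + 41 = 437 mm.


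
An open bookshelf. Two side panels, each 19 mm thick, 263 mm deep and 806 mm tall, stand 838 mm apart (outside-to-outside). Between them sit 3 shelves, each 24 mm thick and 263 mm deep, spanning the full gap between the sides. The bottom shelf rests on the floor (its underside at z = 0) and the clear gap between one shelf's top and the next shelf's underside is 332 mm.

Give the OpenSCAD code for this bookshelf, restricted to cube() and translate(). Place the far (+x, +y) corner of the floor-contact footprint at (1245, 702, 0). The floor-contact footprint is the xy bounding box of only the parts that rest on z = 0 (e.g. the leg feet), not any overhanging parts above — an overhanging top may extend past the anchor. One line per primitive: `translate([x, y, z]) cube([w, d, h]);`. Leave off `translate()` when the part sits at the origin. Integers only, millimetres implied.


translate([407, 439, 0]) cube([19, 263, 806]);
translate([1226, 439, 0]) cube([19, 263, 806]);
translate([426, 439, 0]) cube([800, 263, 24]);
translate([426, 439, 356]) cube([800, 263, 24]);
translate([426, 439, 712]) cube([800, 263, 24]);


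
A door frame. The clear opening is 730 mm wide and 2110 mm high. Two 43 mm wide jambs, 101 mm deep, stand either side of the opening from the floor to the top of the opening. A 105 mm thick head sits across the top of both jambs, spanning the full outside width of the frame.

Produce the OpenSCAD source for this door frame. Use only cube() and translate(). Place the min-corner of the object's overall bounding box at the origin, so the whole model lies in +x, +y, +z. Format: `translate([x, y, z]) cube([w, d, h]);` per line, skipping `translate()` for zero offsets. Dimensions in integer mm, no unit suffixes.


cube([43, 101, 2110]);
translate([773, 0, 0]) cube([43, 101, 2110]);
translate([0, 0, 2110]) cube([816, 101, 105]);


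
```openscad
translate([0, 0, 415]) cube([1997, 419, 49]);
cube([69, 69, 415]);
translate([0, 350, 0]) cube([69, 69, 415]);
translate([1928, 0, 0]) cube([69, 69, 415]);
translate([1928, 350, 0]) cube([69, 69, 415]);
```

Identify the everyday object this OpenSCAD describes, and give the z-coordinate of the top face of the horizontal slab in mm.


A bench. The seat-top height is 464 mm.

A long slab on four corner posts — a bench. The slab sits at z = 415 with thickness 49, so the top is 415 + 49 = 464 mm.


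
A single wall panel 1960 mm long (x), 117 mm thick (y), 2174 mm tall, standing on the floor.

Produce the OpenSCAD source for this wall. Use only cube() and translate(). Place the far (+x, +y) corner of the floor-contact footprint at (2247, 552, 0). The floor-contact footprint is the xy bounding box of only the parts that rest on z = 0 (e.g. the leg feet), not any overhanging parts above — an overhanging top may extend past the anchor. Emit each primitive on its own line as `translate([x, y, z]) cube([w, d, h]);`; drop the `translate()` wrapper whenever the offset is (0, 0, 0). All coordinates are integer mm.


translate([287, 435, 0]) cube([1960, 117, 2174]);


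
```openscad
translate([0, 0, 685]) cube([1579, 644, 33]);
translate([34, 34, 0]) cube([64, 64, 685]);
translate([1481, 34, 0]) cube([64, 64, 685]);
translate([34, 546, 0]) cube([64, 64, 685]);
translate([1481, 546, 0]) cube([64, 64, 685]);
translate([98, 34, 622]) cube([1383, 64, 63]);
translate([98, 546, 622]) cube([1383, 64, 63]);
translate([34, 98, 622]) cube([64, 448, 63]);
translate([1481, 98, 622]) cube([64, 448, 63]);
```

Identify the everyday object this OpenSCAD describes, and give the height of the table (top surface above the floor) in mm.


A table. The table height is 718 mm.

A 1579×644×33 slab sits at z = 685 on four 64 mm square posts — a table. The top surface is at 685 + 33 = 718 mm.


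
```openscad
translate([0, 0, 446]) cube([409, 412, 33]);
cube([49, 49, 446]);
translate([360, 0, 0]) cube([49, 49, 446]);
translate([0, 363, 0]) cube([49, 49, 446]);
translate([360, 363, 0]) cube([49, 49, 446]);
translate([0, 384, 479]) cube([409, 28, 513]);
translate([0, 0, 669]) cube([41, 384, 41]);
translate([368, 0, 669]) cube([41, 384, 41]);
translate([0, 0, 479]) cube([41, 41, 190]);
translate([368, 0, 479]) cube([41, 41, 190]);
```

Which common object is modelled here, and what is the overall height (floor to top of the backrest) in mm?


A chair. The overall height is 992 mm.

A slab on four corner posts with a tall panel at the back — a chair. The seat slab sits at z = 446 with thickness 33, and the 513 mm backrest starts at the seat top, so the overall height is 446 + 33 + 513 = 992 mm.


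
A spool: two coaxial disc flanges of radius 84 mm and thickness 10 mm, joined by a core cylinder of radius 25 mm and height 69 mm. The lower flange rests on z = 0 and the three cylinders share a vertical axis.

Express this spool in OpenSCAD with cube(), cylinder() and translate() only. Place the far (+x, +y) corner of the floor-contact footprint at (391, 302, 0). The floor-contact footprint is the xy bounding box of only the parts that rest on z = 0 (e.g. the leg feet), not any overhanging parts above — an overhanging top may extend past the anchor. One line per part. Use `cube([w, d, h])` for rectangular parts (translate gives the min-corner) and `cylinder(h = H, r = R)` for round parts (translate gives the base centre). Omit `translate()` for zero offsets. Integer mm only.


translate([307, 218, 0]) cylinder(h = 10, r = 84);
translate([307, 218, 10]) cylinder(h = 69, r = 25);
translate([307, 218, 79]) cylinder(h = 10, r = 84);


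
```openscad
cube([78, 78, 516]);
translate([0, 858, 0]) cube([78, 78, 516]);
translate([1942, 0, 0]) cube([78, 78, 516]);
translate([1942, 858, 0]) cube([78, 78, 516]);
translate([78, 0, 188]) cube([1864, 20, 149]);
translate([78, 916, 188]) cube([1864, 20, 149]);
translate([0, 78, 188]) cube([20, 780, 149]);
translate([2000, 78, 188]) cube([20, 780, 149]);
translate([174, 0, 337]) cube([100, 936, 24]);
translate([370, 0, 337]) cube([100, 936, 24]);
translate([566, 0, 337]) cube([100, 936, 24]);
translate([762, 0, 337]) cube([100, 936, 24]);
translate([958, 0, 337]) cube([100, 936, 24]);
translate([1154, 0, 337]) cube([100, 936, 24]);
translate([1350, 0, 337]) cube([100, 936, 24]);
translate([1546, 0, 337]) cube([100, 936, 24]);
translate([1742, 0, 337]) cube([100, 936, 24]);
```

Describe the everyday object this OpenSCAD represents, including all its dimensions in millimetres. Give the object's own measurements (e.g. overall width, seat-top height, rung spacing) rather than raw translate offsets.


A bed frame 2020 mm long (x) by 936 mm wide (y). Four 78×78 mm corner posts, 516 mm tall, at the corners of the footprint. Four rails of 20 mm thickness and 149 mm height run between adjacent posts with their undersides at z = 188 mm, their outer faces flush with the outside of the frame (the two x-running rails run between the posts' inner faces; the two y-running rails run between the posts' inner faces). 9 slats, each 100 mm wide (x) and 24 mm thick, lie across the top of the two x-running rails, running the full 936 mm width of the frame in y; along x they sit between the end posts with a 96 mm gap after the −x posts and between neighbouring slats, leaving 100 mm before the +x posts.


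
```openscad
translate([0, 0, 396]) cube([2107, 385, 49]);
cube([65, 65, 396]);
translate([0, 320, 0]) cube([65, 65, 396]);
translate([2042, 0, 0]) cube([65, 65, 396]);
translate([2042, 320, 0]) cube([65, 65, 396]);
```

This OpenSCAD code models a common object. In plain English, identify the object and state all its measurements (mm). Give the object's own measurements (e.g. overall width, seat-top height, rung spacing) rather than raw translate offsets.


A bench: a 2107×385 mm seat slab, 49 mm thick, top at z = 445 mm, on four 65×65 mm square legs flush with the seat corners and standing on z = 0.


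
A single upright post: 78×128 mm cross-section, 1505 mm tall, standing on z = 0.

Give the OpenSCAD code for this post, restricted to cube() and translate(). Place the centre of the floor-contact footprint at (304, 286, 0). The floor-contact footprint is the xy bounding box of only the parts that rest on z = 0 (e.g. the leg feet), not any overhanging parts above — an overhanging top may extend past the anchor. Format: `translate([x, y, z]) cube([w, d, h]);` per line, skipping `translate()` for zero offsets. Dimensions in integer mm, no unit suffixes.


translate([265, 222, 0]) cube([78, 128, 1505]);


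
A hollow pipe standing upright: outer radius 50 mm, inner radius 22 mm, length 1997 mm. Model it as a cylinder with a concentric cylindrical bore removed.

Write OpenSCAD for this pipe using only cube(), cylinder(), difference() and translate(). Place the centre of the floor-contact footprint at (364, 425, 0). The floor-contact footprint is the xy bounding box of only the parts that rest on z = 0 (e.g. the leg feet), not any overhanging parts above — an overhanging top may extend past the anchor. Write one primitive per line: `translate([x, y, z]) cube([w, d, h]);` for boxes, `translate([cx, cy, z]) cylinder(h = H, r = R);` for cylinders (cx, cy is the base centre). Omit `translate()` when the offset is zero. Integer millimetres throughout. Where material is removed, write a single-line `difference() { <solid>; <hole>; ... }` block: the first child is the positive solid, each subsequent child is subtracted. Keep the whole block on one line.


difference() { translate([364, 425, 0]) cylinder(h = 1997, r = 50); translate([364, 425, 0]) cylinder(h = 1997, r = 22); }
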